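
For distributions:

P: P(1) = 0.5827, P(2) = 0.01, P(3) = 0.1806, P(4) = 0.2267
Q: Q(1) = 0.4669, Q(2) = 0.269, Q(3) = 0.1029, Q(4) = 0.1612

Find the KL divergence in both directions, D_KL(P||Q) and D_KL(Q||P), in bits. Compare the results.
D_KL(P||Q) = 0.3968 bits, D_KL(Q||P) = 0.9656 bits. D_KL(Q||P) is larger than D_KL(P||Q) by 0.5688 bits; the two directions differ.

D_KL(P||Q) = Σ P(x) log₂(P(x)/Q(x))

Computing term by term:
  P(1)·log₂(P(1)/Q(1)) = 0.5827·log₂(0.5827/0.4669) = 0.18625
  P(2)·log₂(P(2)/Q(2)) = 0.01·log₂(0.01/0.269) = -0.04750
  P(3)·log₂(P(3)/Q(3)) = 0.1806·log₂(0.1806/0.1029) = 0.14657
  P(4)·log₂(P(4)/Q(4)) = 0.2267·log₂(0.2267/0.1612) = 0.11152

D_KL(P||Q) = 0.18625 - 0.04750 + 0.14657 + 0.11152 = 0.39684 ≈ 0.3968 bits

D_KL(Q||P) = Σ Q(x) log₂(Q(x)/P(x))

Computing term by term:
  Q(1)·log₂(Q(1)/P(1)) = 0.4669·log₂(0.4669/0.5827) = -0.14924
  Q(2)·log₂(Q(2)/P(2)) = 0.269·log₂(0.269/0.01) = 1.27762
  Q(3)·log₂(Q(3)/P(3)) = 0.1029·log₂(0.1029/0.1806) = -0.08351
  Q(4)·log₂(Q(4)/P(4)) = 0.1612·log₂(0.1612/0.2267) = -0.07930

D_KL(Q||P) = -0.14924 + 1.27762 - 0.08351 - 0.07930 = 0.96557 ≈ 0.9656 bits

These are NOT equal (difference: 0.5688 bits). KL divergence is asymmetric: D_KL(P||Q) ≠ D_KL(Q||P) in general.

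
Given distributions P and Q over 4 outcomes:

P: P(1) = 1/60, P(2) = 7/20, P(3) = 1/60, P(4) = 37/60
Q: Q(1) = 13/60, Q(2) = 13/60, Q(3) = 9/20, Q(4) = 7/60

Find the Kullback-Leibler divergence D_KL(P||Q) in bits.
1.5825 bits

D_KL(P||Q) = Σ P(x) log₂(P(x)/Q(x))

Computing term by term:
  P(1)·log₂(P(1)/Q(1)) = (1/60)·log₂((1/60)/(13/60)) = -0.06167
  P(2)·log₂(P(2)/Q(2)) = (7/20)·log₂((7/20)/(13/60)) = 0.24216
  P(3)·log₂(P(3)/Q(3)) = (1/60)·log₂((1/60)/(9/20)) = -0.07925
  P(4)·log₂(P(4)/Q(4)) = (37/60)·log₂((37/60)/(7/60)) = 1.48129

D_KL(P||Q) = -0.06167 + 0.24216 - 0.07925 + 1.48129 = 1.58253 ≈ 1.5825 bits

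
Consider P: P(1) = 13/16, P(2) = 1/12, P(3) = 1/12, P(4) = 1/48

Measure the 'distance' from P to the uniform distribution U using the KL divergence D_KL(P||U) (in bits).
1.0428 bits

U(i) = 1/4 for all i

D_KL(P||U) = Σ P(x) log₂(P(x) / (1/4))
           = Σ P(x) log₂(P(x)) + log₂(4)
           = log₂(4) - H(P)

H(P) = -Σ P(x) log₂(P(x)):
  -P(1)·log₂(P(1)) = -(13/16)·log₂(13/16) = 0.24339
  -P(2)·log₂(P(2)) = -(1/12)·log₂(1/12) = 0.29875
  -P(3)·log₂(P(3)) = -(1/12)·log₂(1/12) = 0.29875
  -P(4)·log₂(P(4)) = -(1/48)·log₂(1/48) = 0.11635
H(P) = 0.24339 + 0.29875 + 0.29875 + 0.11635 = 0.95724 bits

log₂(4) = 2.00000 bits

D_KL(P||U) = 2.00000 - 0.95724 = 1.04276 ≈ 1.0428 bits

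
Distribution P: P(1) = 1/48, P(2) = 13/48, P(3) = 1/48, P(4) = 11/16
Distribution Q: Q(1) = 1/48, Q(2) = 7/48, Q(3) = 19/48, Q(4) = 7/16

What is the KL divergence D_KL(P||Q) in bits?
0.6017 bits

D_KL(P||Q) = Σ P(x) log₂(P(x)/Q(x))

Computing term by term:
  P(1)·log₂(P(1)/Q(1)) = (1/48)·log₂((1/48)/(1/48)) = 0.00000
  P(2)·log₂(P(2)/Q(2)) = (13/48)·log₂((13/48)/(7/48)) = 0.24188
  P(3)·log₂(P(3)/Q(3)) = (1/48)·log₂((1/48)/(19/48)) = -0.08850
  P(4)·log₂(P(4)/Q(4)) = (11/16)·log₂((11/16)/(7/16)) = 0.44830

D_KL(P||Q) = 0.00000 + 0.24188 - 0.08850 + 0.44830 = 0.60168 ≈ 0.6017 bits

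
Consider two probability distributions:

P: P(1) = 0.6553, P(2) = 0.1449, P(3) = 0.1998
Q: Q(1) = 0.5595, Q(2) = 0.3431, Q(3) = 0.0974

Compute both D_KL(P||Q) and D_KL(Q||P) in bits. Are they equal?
D_KL(P||Q) = 0.1763 bits, D_KL(Q||P) = 0.1981 bits. No, they are not equal.

D_KL(P||Q) = Σ P(x) log₂(P(x)/Q(x))

Computing term by term:
  P(1)·log₂(P(1)/Q(1)) = 0.6553·log₂(0.6553/0.5595) = 0.14942
  P(2)·log₂(P(2)/Q(2)) = 0.1449·log₂(0.1449/0.3431) = -0.18019
  P(3)·log₂(P(3)/Q(3)) = 0.1998·log₂(0.1998/0.0974) = 0.20711

D_KL(P||Q) = 0.14942 - 0.18019 + 0.20711 = 0.17634 ≈ 0.1763 bits

D_KL(Q||P) = Σ Q(x) log₂(Q(x)/P(x))

Computing term by term:
  Q(1)·log₂(Q(1)/P(1)) = 0.5595·log₂(0.5595/0.6553) = -0.12758
  Q(2)·log₂(Q(2)/P(2)) = 0.3431·log₂(0.3431/0.1449) = 0.42667
  Q(3)·log₂(Q(3)/P(3)) = 0.0974·log₂(0.0974/0.1998) = -0.10096

D_KL(Q||P) = -0.12758 + 0.42667 - 0.10096 = 0.19813 ≈ 0.1981 bits

These are NOT equal (difference: 0.0218 bits). KL divergence is asymmetric: D_KL(P||Q) ≠ D_KL(Q||P) in general.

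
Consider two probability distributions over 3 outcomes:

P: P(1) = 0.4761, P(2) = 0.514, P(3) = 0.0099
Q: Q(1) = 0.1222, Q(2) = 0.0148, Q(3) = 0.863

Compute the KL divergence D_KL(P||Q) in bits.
3.5010 bits

D_KL(P||Q) = Σ P(x) log₂(P(x)/Q(x))

Computing term by term:
  P(1)·log₂(P(1)/Q(1)) = 0.4761·log₂(0.4761/0.1222) = 0.93412
  P(2)·log₂(P(2)/Q(2)) = 0.514·log₂(0.514/0.0148) = 2.63070
  P(3)·log₂(P(3)/Q(3)) = 0.0099·log₂(0.0099/0.863) = -0.06381

D_KL(P||Q) = 0.93412 + 2.63070 - 0.06381 = 3.50101 ≈ 3.5010 bits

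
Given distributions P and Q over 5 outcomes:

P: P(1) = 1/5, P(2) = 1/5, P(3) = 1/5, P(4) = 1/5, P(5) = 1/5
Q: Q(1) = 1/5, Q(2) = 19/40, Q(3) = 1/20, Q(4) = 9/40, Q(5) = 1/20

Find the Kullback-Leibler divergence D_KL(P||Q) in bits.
0.5164 bits

D_KL(P||Q) = Σ P(x) log₂(P(x)/Q(x))

Computing term by term:
  P(1)·log₂(P(1)/Q(1)) = (1/5)·log₂((1/5)/(1/5)) = 0.00000
  P(2)·log₂(P(2)/Q(2)) = (1/5)·log₂((1/5)/(19/40)) = -0.24959
  P(3)·log₂(P(3)/Q(3)) = (1/5)·log₂((1/5)/(1/20)) = 0.40000
  P(4)·log₂(P(4)/Q(4)) = (1/5)·log₂((1/5)/(9/40)) = -0.03399
  P(5)·log₂(P(5)/Q(5)) = (1/5)·log₂((1/5)/(1/20)) = 0.40000

D_KL(P||Q) = 0.00000 - 0.24959 + 0.40000 - 0.03399 + 0.40000 = 0.51642 ≈ 0.5164 bits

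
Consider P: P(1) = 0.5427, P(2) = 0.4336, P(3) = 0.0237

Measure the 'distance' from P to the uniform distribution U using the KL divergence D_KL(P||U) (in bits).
0.4557 bits

U(i) = 1/3 for all i

D_KL(P||U) = Σ P(x) log₂(P(x) / (1/3))
           = Σ P(x) log₂(P(x)) + log₂(3)
           = log₂(3) - H(P)

H(P) = -Σ P(x) log₂(P(x)):
  -P(1)·log₂(P(1)) = -(0.5427)·log₂(0.5427) = 0.47854
  -P(2)·log₂(P(2)) = -(0.4336)·log₂(0.4336) = 0.52273
  -P(3)·log₂(P(3)) = -(0.0237)·log₂(0.0237) = 0.12796
H(P) = 0.47854 + 0.52273 + 0.12796 = 1.12923 bits

log₂(3) = 1.58496 bits

D_KL(P||U) = 1.58496 - 1.12923 = 0.45573 ≈ 0.4557 bits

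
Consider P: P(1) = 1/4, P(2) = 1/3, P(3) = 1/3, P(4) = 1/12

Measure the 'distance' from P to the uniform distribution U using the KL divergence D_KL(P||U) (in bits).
0.1446 bits

U(i) = 1/4 for all i

D_KL(P||U) = Σ P(x) log₂(P(x) / (1/4))
           = Σ P(x) log₂(P(x)) + log₂(4)
           = log₂(4) - H(P)

H(P) = -Σ P(x) log₂(P(x)):
  -P(1)·log₂(P(1)) = -(1/4)·log₂(1/4) = 0.50000
  -P(2)·log₂(P(2)) = -(1/3)·log₂(1/3) = 0.52832
  -P(3)·log₂(P(3)) = -(1/3)·log₂(1/3) = 0.52832
  -P(4)·log₂(P(4)) = -(1/12)·log₂(1/12) = 0.29875
H(P) = 0.50000 + 0.52832 + 0.52832 + 0.29875 = 1.85539 bits

log₂(4) = 2.00000 bits

D_KL(P||U) = 2.00000 - 1.85539 = 0.14461 ≈ 0.1446 bits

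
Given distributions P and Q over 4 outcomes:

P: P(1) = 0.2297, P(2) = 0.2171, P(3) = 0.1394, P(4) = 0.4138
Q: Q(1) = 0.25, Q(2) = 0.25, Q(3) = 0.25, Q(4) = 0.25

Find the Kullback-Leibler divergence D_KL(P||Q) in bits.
0.1111 bits

D_KL(P||Q) = Σ P(x) log₂(P(x)/Q(x))

Computing term by term:
  P(1)·log₂(P(1)/Q(1)) = 0.2297·log₂(0.2297/0.25) = -0.02806
  P(2)·log₂(P(2)/Q(2)) = 0.2171·log₂(0.2171/0.25) = -0.04419
  P(3)·log₂(P(3)/Q(3)) = 0.1394·log₂(0.1394/0.25) = -0.11747
  P(4)·log₂(P(4)/Q(4)) = 0.4138·log₂(0.4138/0.25) = 0.30083

D_KL(P||Q) = -0.02806 - 0.04419 - 0.11747 + 0.30083 = 0.11111 ≈ 0.1111 bits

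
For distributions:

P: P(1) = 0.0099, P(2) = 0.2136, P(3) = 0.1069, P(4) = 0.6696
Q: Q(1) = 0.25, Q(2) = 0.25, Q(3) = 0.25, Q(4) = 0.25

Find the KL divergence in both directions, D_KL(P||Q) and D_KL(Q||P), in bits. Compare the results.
D_KL(P||Q) = 0.7261 bits, D_KL(Q||P) = 1.1724 bits. D_KL(Q||P) is larger than D_KL(P||Q) by 0.4463 bits; the two directions differ.

D_KL(P||Q) = Σ P(x) log₂(P(x)/Q(x))

Computing term by term:
  P(1)·log₂(P(1)/Q(1)) = 0.0099·log₂(0.0099/0.25) = -0.04612
  P(2)·log₂(P(2)/Q(2)) = 0.2136·log₂(0.2136/0.25) = -0.04849
  P(3)·log₂(P(3)/Q(3)) = 0.1069·log₂(0.1069/0.25) = -0.13102
  P(4)·log₂(P(4)/Q(4)) = 0.6696·log₂(0.6696/0.25) = 0.95175

D_KL(P||Q) = -0.04612 - 0.04849 - 0.13102 + 0.95175 = 0.72612 ≈ 0.7261 bits

D_KL(Q||P) = Σ Q(x) log₂(Q(x)/P(x))

Computing term by term:
  Q(1)·log₂(Q(1)/P(1)) = 0.25·log₂(0.25/0.0099) = 1.16459
  Q(2)·log₂(Q(2)/P(2)) = 0.25·log₂(0.25/0.2136) = 0.05675
  Q(3)·log₂(Q(3)/P(3)) = 0.25·log₂(0.25/0.1069) = 0.30642
  Q(4)·log₂(Q(4)/P(4)) = 0.25·log₂(0.25/0.6696) = -0.35534

D_KL(Q||P) = 1.16459 + 0.05675 + 0.30642 - 0.35534 = 1.17242 ≈ 1.1724 bits

These are NOT equal (difference: 0.4463 bits). KL divergence is asymmetric: D_KL(P||Q) ≠ D_KL(Q||P) in general.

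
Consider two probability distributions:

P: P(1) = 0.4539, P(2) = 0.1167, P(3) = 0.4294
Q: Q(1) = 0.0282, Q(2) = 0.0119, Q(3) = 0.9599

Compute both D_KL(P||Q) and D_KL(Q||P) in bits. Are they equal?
D_KL(P||Q) = 1.7055 bits, D_KL(Q||P) = 0.9618 bits. No, they are not equal.

D_KL(P||Q) = Σ P(x) log₂(P(x)/Q(x))

Computing term by term:
  P(1)·log₂(P(1)/Q(1)) = 0.4539·log₂(0.4539/0.0282) = 1.81951
  P(2)·log₂(P(2)/Q(2)) = 0.1167·log₂(0.1167/0.0119) = 0.38438
  P(3)·log₂(P(3)/Q(3)) = 0.4294·log₂(0.4294/0.9599) = -0.49835

D_KL(P||Q) = 1.81951 + 0.38438 - 0.49835 = 1.70554 ≈ 1.7055 bits

D_KL(Q||P) = Σ Q(x) log₂(Q(x)/P(x))

Computing term by term:
  Q(1)·log₂(Q(1)/P(1)) = 0.0282·log₂(0.0282/0.4539) = -0.11304
  Q(2)·log₂(Q(2)/P(2)) = 0.0119·log₂(0.0119/0.1167) = -0.03920
  Q(3)·log₂(Q(3)/P(3)) = 0.9599·log₂(0.9599/0.4294) = 1.11402

D_KL(Q||P) = -0.11304 - 0.03920 + 1.11402 = 0.96178 ≈ 0.9618 bits

These are NOT equal (difference: 0.7437 bits). KL divergence is asymmetric: D_KL(P||Q) ≠ D_KL(Q||P) in general.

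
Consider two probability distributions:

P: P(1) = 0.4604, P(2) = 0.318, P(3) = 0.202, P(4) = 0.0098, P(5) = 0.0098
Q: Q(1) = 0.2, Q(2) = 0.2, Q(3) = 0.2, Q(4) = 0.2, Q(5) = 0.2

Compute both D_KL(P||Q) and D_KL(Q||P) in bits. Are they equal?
D_KL(P||Q) = 0.6842 bits, D_KL(Q||P) = 1.3632 bits. No, they are not equal.

D_KL(P||Q) = Σ P(x) log₂(P(x)/Q(x))

Computing term by term:
  P(1)·log₂(P(1)/Q(1)) = 0.4604·log₂(0.4604/0.2) = 0.55381
  P(2)·log₂(P(2)/Q(2)) = 0.318·log₂(0.318/0.2) = 0.21275
  P(3)·log₂(P(3)/Q(3)) = 0.202·log₂(0.202/0.2) = 0.00290
  P(4)·log₂(P(4)/Q(4)) = 0.0098·log₂(0.0098/0.2) = -0.04264
  P(5)·log₂(P(5)/Q(5)) = 0.0098·log₂(0.0098/0.2) = -0.04264

D_KL(P||Q) = 0.55381 + 0.21275 + 0.00290 - 0.04264 - 0.04264 = 0.68418 ≈ 0.6842 bits

D_KL(Q||P) = Σ Q(x) log₂(Q(x)/P(x))

Computing term by term:
  Q(1)·log₂(Q(1)/P(1)) = 0.2·log₂(0.2/0.4604) = -0.24058
  Q(2)·log₂(Q(2)/P(2)) = 0.2·log₂(0.2/0.318) = -0.13381
  Q(3)·log₂(Q(3)/P(3)) = 0.2·log₂(0.2/0.202) = -0.00287
  Q(4)·log₂(Q(4)/P(4)) = 0.2·log₂(0.2/0.0098) = 0.87021
  Q(5)·log₂(Q(5)/P(5)) = 0.2·log₂(0.2/0.0098) = 0.87021

D_KL(Q||P) = -0.24058 - 0.13381 - 0.00287 + 0.87021 + 0.87021 = 1.36316 ≈ 1.3632 bits

These are NOT equal (difference: 0.6790 bits). KL divergence is asymmetric: D_KL(P||Q) ≠ D_KL(Q||P) in general.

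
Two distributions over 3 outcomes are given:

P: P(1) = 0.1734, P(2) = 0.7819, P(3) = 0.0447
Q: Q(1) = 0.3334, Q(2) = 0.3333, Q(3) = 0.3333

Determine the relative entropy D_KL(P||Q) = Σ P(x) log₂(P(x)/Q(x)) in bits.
0.6688 bits

D_KL(P||Q) = Σ P(x) log₂(P(x)/Q(x))

Computing term by term:
  P(1)·log₂(P(1)/Q(1)) = 0.1734·log₂(0.1734/0.3334) = -0.16354
  P(2)·log₂(P(2)/Q(2)) = 0.7819·log₂(0.7819/0.3333) = 0.96186
  P(3)·log₂(P(3)/Q(3)) = 0.0447·log₂(0.0447/0.3333) = -0.12956

D_KL(P||Q) = -0.16354 + 0.96186 - 0.12956 = 0.66876 ≈ 0.6688 bits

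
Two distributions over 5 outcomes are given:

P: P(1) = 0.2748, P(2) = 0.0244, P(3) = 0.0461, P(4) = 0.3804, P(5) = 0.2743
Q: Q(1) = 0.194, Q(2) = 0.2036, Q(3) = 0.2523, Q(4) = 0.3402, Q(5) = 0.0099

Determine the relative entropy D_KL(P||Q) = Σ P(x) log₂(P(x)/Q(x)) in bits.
1.3261 bits

D_KL(P||Q) = Σ P(x) log₂(P(x)/Q(x))

Computing term by term:
  P(1)·log₂(P(1)/Q(1)) = 0.2748·log₂(0.2748/0.194) = 0.13804
  P(2)·log₂(P(2)/Q(2)) = 0.0244·log₂(0.0244/0.2036) = -0.07468
  P(3)·log₂(P(3)/Q(3)) = 0.0461·log₂(0.0461/0.2523) = -0.11305
  P(4)·log₂(P(4)/Q(4)) = 0.3804·log₂(0.3804/0.3402) = 0.06130
  P(5)·log₂(P(5)/Q(5)) = 0.2743·log₂(0.2743/0.0099) = 1.31450

D_KL(P||Q) = 0.13804 - 0.07468 - 0.11305 + 0.06130 + 1.31450 = 1.32611 ≈ 1.3261 bits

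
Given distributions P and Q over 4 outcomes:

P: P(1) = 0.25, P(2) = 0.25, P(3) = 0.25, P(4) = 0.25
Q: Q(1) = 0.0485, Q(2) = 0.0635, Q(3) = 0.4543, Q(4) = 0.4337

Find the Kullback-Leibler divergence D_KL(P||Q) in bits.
0.6716 bits

D_KL(P||Q) = Σ P(x) log₂(P(x)/Q(x))

Computing term by term:
  P(1)·log₂(P(1)/Q(1)) = 0.25·log₂(0.25/0.0485) = 0.59147
  P(2)·log₂(P(2)/Q(2)) = 0.25·log₂(0.25/0.0635) = 0.49427
  P(3)·log₂(P(3)/Q(3)) = 0.25·log₂(0.25/0.4543) = -0.21543
  P(4)·log₂(P(4)/Q(4)) = 0.25·log₂(0.25/0.4337) = -0.19869

D_KL(P||Q) = 0.59147 + 0.49427 - 0.21543 - 0.19869 = 0.67162 ≈ 0.6716 bits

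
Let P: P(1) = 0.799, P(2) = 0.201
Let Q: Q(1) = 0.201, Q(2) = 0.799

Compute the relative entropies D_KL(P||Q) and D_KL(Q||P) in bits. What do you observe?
D_KL(P||Q) = 1.1906 bits, D_KL(Q||P) = 1.1906 bits. The two directions give the same value here, because Q is a self-inverse relabeling of P; in general KL divergence is asymmetric.

D_KL(P||Q) = Σ P(x) log₂(P(x)/Q(x))

Computing term by term:
  P(1)·log₂(P(1)/Q(1)) = 0.799·log₂(0.799/0.201) = 1.59081
  P(2)·log₂(P(2)/Q(2)) = 0.201·log₂(0.201/0.799) = -0.40019

D_KL(P||Q) = 1.59081 - 0.40019 = 1.19062 ≈ 1.1906 bits

D_KL(Q||P) = Σ Q(x) log₂(Q(x)/P(x))

Computing term by term:
  Q(1)·log₂(Q(1)/P(1)) = 0.201·log₂(0.201/0.799) = -0.40019
  Q(2)·log₂(Q(2)/P(2)) = 0.799·log₂(0.799/0.201) = 1.59081

D_KL(Q||P) = -0.40019 + 1.59081 = 1.19062 ≈ 1.1906 bits

These ARE equal here. Q is P with outcomes relabeled (Q(1) = P(2), Q(2) = P(1)) by a relabeling that is its own inverse, so the two sums contain exactly the same terms in a different order. This is a special case — KL divergence is not symmetric in general: D_KL(P||Q) ≠ D_KL(Q||P) for most P, Q.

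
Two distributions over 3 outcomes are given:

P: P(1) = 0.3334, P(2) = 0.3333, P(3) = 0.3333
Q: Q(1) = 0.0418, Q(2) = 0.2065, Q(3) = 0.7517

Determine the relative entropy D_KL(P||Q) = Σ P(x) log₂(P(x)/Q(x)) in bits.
0.8379 bits

D_KL(P||Q) = Σ P(x) log₂(P(x)/Q(x))

Computing term by term:
  P(1)·log₂(P(1)/Q(1)) = 0.3334·log₂(0.3334/0.0418) = 0.99876
  P(2)·log₂(P(2)/Q(2)) = 0.3333·log₂(0.3333/0.2065) = 0.23020
  P(3)·log₂(P(3)/Q(3)) = 0.3333·log₂(0.3333/0.7517) = -0.39107

D_KL(P||Q) = 0.99876 + 0.23020 - 0.39107 = 0.83789 ≈ 0.8379 bits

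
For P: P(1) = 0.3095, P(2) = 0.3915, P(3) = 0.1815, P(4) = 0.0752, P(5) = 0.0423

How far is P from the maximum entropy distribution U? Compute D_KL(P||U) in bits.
0.3480 bits

U(i) = 1/5 for all i

D_KL(P||U) = Σ P(x) log₂(P(x) / (1/5))
           = Σ P(x) log₂(P(x)) + log₂(5)
           = log₂(5) - H(P)

H(P) = -Σ P(x) log₂(P(x)):
  -P(1)·log₂(P(1)) = -(0.3095)·log₂(0.3095) = 0.52367
  -P(2)·log₂(P(2)) = -(0.3915)·log₂(0.3915) = 0.52967
  -P(3)·log₂(P(3)) = -(0.1815)·log₂(0.1815) = 0.44685
  -P(4)·log₂(P(4)) = -(0.0752)·log₂(0.0752) = 0.28073
  -P(5)·log₂(P(5)) = -(0.0423)·log₂(0.0423) = 0.19302
H(P) = 0.52367 + 0.52967 + 0.44685 + 0.28073 + 0.19302 = 1.97394 bits

log₂(5) = 2.32193 bits

D_KL(P||U) = 2.32193 - 1.97394 = 0.34799 ≈ 0.3480 bits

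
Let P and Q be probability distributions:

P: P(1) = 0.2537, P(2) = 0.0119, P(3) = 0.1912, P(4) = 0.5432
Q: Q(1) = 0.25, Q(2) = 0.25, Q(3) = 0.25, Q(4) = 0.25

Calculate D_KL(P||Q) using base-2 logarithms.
0.4873 bits

D_KL(P||Q) = Σ P(x) log₂(P(x)/Q(x))

Computing term by term:
  P(1)·log₂(P(1)/Q(1)) = 0.2537·log₂(0.2537/0.25) = 0.00538
  P(2)·log₂(P(2)/Q(2)) = 0.0119·log₂(0.0119/0.25) = -0.05228
  P(3)·log₂(P(3)/Q(3)) = 0.1912·log₂(0.1912/0.25) = -0.07396
  P(4)·log₂(P(4)/Q(4)) = 0.5432·log₂(0.5432/0.25) = 0.60814

D_KL(P||Q) = 0.00538 - 0.05228 - 0.07396 + 0.60814 = 0.48728 ≈ 0.4873 bits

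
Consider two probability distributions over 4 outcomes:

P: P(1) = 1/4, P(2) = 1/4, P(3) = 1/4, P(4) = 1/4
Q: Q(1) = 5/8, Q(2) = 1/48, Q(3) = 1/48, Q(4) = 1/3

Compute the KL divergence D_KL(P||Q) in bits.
1.3582 bits

D_KL(P||Q) = Σ P(x) log₂(P(x)/Q(x))

Computing term by term:
  P(1)·log₂(P(1)/Q(1)) = (1/4)·log₂((1/4)/(5/8)) = -0.33048
  P(2)·log₂(P(2)/Q(2)) = (1/4)·log₂((1/4)/(1/48)) = 0.89624
  P(3)·log₂(P(3)/Q(3)) = (1/4)·log₂((1/4)/(1/48)) = 0.89624
  P(4)·log₂(P(4)/Q(4)) = (1/4)·log₂((1/4)/(1/3)) = -0.10376

D_KL(P||Q) = -0.33048 + 0.89624 + 0.89624 - 0.10376 = 1.35824 ≈ 1.3582 bits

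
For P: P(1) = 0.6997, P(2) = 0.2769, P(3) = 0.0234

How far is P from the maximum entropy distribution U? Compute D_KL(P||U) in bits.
0.5847 bits

U(i) = 1/3 for all i

D_KL(P||U) = Σ P(x) log₂(P(x) / (1/3))
           = Σ P(x) log₂(P(x)) + log₂(3)
           = log₂(3) - H(P)

H(P) = -Σ P(x) log₂(P(x)):
  -P(1)·log₂(P(1)) = -(0.6997)·log₂(0.6997) = 0.36048
  -P(2)·log₂(P(2)) = -(0.2769)·log₂(0.2769) = 0.51297
  -P(3)·log₂(P(3)) = -(0.0234)·log₂(0.0234) = 0.12677
H(P) = 0.36048 + 0.51297 + 0.12677 = 1.00022 bits

log₂(3) = 1.58496 bits

D_KL(P||U) = 1.58496 - 1.00022 = 0.58474 ≈ 0.5847 bits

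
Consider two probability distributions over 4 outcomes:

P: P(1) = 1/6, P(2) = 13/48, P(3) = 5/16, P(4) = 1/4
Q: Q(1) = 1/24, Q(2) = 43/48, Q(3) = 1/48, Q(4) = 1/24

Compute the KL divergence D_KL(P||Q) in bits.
1.7331 bits

D_KL(P||Q) = Σ P(x) log₂(P(x)/Q(x))

Computing term by term:
  P(1)·log₂(P(1)/Q(1)) = (1/6)·log₂((1/6)/(1/24)) = 0.33333
  P(2)·log₂(P(2)/Q(2)) = (13/48)·log₂((13/48)/(43/48)) = -0.46741
  P(3)·log₂(P(3)/Q(3)) = (5/16)·log₂((5/16)/(1/48)) = 1.22090
  P(4)·log₂(P(4)/Q(4)) = (1/4)·log₂((1/4)/(1/24)) = 0.64624

D_KL(P||Q) = 0.33333 - 0.46741 + 1.22090 + 0.64624 = 1.73306 ≈ 1.7331 bits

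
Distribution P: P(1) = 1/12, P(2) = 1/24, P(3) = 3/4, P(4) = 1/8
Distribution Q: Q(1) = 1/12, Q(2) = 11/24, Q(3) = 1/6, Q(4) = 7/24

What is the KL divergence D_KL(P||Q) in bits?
1.3305 bits

D_KL(P||Q) = Σ P(x) log₂(P(x)/Q(x))

Computing term by term:
  P(1)·log₂(P(1)/Q(1)) = (1/12)·log₂((1/12)/(1/12)) = 0.00000
  P(2)·log₂(P(2)/Q(2)) = (1/24)·log₂((1/24)/(11/24)) = -0.14414
  P(3)·log₂(P(3)/Q(3)) = (3/4)·log₂((3/4)/(1/6)) = 1.62744
  P(4)·log₂(P(4)/Q(4)) = (1/8)·log₂((1/8)/(7/24)) = -0.15280

D_KL(P||Q) = 0.00000 - 0.14414 + 1.62744 - 0.15280 = 1.33050 ≈ 1.3305 bits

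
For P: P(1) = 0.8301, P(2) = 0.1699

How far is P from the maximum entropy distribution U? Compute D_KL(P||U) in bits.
0.3425 bits

U(i) = 1/2 for all i

D_KL(P||U) = Σ P(x) log₂(P(x) / (1/2))
           = Σ P(x) log₂(P(x)) + log₂(2)
           = log₂(2) - H(P)

H(P) = -Σ P(x) log₂(P(x)):
  -P(1)·log₂(P(1)) = -(0.8301)·log₂(0.8301) = 0.22300
  -P(2)·log₂(P(2)) = -(0.1699)·log₂(0.1699) = 0.43448
H(P) = 0.22300 + 0.43448 = 0.65748 bits

log₂(2) = 1.00000 bits

D_KL(P||U) = 1.00000 - 0.65748 = 0.34252 ≈ 0.3425 bits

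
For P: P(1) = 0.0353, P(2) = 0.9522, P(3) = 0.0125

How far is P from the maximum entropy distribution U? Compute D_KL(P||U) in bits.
1.2684 bits

U(i) = 1/3 for all i

D_KL(P||U) = Σ P(x) log₂(P(x) / (1/3))
           = Σ P(x) log₂(P(x)) + log₂(3)
           = log₂(3) - H(P)

H(P) = -Σ P(x) log₂(P(x)):
  -P(1)·log₂(P(1)) = -(0.0353)·log₂(0.0353) = 0.17029
  -P(2)·log₂(P(2)) = -(0.9522)·log₂(0.9522) = 0.06729
  -P(3)·log₂(P(3)) = -(0.0125)·log₂(0.0125) = 0.07902
H(P) = 0.17029 + 0.06729 + 0.07902 = 0.31660 bits

log₂(3) = 1.58496 bits

D_KL(P||U) = 1.58496 - 0.31660 = 1.26836 ≈ 1.2684 bits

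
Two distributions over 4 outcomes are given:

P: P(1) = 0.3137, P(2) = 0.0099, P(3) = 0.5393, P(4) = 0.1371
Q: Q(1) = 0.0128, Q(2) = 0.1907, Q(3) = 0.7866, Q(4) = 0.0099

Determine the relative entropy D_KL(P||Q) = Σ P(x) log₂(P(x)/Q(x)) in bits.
1.6317 bits

D_KL(P||Q) = Σ P(x) log₂(P(x)/Q(x))

Computing term by term:
  P(1)·log₂(P(1)/Q(1)) = 0.3137·log₂(0.3137/0.0128) = 1.44778
  P(2)·log₂(P(2)/Q(2)) = 0.0099·log₂(0.0099/0.1907) = -0.04225
  P(3)·log₂(P(3)/Q(3)) = 0.5393·log₂(0.5393/0.7866) = -0.29367
  P(4)·log₂(P(4)/Q(4)) = 0.1371·log₂(0.1371/0.0099) = 0.51984

D_KL(P||Q) = 1.44778 - 0.04225 - 0.29367 + 0.51984 = 1.63170 ≈ 1.6317 bits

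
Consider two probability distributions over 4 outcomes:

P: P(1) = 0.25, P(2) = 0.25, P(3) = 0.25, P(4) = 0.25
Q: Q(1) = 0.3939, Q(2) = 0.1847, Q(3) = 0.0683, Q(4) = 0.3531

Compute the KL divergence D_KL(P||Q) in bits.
0.2887 bits

D_KL(P||Q) = Σ P(x) log₂(P(x)/Q(x))

Computing term by term:
  P(1)·log₂(P(1)/Q(1)) = 0.25·log₂(0.25/0.3939) = -0.16398
  P(2)·log₂(P(2)/Q(2)) = 0.25·log₂(0.25/0.1847) = 0.10919
  P(3)·log₂(P(3)/Q(3)) = 0.25·log₂(0.25/0.0683) = 0.46799
  P(4)·log₂(P(4)/Q(4)) = 0.25·log₂(0.25/0.3531) = -0.12454

D_KL(P||Q) = -0.16398 + 0.10919 + 0.46799 - 0.12454 = 0.28866 ≈ 0.2887 bits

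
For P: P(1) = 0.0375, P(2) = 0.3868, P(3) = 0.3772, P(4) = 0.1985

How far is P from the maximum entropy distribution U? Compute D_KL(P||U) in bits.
0.2987 bits

U(i) = 1/4 for all i

D_KL(P||U) = Σ P(x) log₂(P(x) / (1/4))
           = Σ P(x) log₂(P(x)) + log₂(4)
           = log₂(4) - H(P)

H(P) = -Σ P(x) log₂(P(x)):
  -P(1)·log₂(P(1)) = -(0.0375)·log₂(0.0375) = 0.17764
  -P(2)·log₂(P(2)) = -(0.3868)·log₂(0.3868) = 0.53005
  -P(3)·log₂(P(3)) = -(0.3772)·log₂(0.3772) = 0.53057
  -P(4)·log₂(P(4)) = -(0.1985)·log₂(0.1985) = 0.46306
H(P) = 0.17764 + 0.53005 + 0.53057 + 0.46306 = 1.70132 bits

log₂(4) = 2.00000 bits

D_KL(P||U) = 2.00000 - 1.70132 = 0.29868 ≈ 0.2987 bits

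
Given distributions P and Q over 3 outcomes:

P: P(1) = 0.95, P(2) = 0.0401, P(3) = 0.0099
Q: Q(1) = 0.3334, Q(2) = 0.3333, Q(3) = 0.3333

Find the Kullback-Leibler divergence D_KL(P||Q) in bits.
1.2624 bits

D_KL(P||Q) = Σ P(x) log₂(P(x)/Q(x))

Computing term by term:
  P(1)·log₂(P(1)/Q(1)) = 0.95·log₂(0.95/0.3334) = 1.43514
  P(2)·log₂(P(2)/Q(2)) = 0.0401·log₂(0.0401/0.3333) = -0.12251
  P(3)·log₂(P(3)/Q(3)) = 0.0099·log₂(0.0099/0.3333) = -0.05023

D_KL(P||Q) = 1.43514 - 0.12251 - 0.05023 = 1.26240 ≈ 1.2624 bits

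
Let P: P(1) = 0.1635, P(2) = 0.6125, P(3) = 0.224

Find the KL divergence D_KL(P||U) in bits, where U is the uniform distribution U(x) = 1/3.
0.2411 bits

U(i) = 1/3 for all i

D_KL(P||U) = Σ P(x) log₂(P(x) / (1/3))
           = Σ P(x) log₂(P(x)) + log₂(3)
           = log₂(3) - H(P)

H(P) = -Σ P(x) log₂(P(x)):
  -P(1)·log₂(P(1)) = -(0.1635)·log₂(0.1635) = 0.42717
  -P(2)·log₂(P(2)) = -(0.6125)·log₂(0.6125) = 0.43317
  -P(3)·log₂(P(3)) = -(0.224)·log₂(0.224) = 0.48349
H(P) = 0.42717 + 0.43317 + 0.48349 = 1.34383 bits

log₂(3) = 1.58496 bits

D_KL(P||U) = 1.58496 - 1.34383 = 0.24113 ≈ 0.2411 bits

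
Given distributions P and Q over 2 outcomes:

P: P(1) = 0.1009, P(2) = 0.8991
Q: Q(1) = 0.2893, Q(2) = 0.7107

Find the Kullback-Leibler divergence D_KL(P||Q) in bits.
0.1517 bits

D_KL(P||Q) = Σ P(x) log₂(P(x)/Q(x))

Computing term by term:
  P(1)·log₂(P(1)/Q(1)) = 0.1009·log₂(0.1009/0.2893) = -0.15333
  P(2)·log₂(P(2)/Q(2)) = 0.8991·log₂(0.8991/0.7107) = 0.30501

D_KL(P||Q) = -0.15333 + 0.30501 = 0.15168 ≈ 0.1517 bits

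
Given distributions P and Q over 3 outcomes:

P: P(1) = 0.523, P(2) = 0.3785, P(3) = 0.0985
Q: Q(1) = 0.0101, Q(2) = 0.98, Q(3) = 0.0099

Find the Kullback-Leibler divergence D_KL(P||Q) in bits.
2.7852 bits

D_KL(P||Q) = Σ P(x) log₂(P(x)/Q(x))

Computing term by term:
  P(1)·log₂(P(1)/Q(1)) = 0.523·log₂(0.523/0.0101) = 2.97816
  P(2)·log₂(P(2)/Q(2)) = 0.3785·log₂(0.3785/0.98) = -0.51949
  P(3)·log₂(P(3)/Q(3)) = 0.0985·log₂(0.0985/0.0099) = 0.32649

D_KL(P||Q) = 2.97816 - 0.51949 + 0.32649 = 2.78516 ≈ 2.7852 bits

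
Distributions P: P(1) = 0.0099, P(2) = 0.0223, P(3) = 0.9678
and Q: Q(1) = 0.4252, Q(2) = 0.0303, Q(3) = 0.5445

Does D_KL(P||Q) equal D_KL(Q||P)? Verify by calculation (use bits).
D_KL(P||Q) = 0.7395 bits, D_KL(Q||P) = 1.8681 bits. No — D_KL(P||Q) ≠ D_KL(Q||P) for this pair.

D_KL(P||Q) = Σ P(x) log₂(P(x)/Q(x))

Computing term by term:
  P(1)·log₂(P(1)/Q(1)) = 0.0099·log₂(0.0099/0.4252) = -0.05370
  P(2)·log₂(P(2)/Q(2)) = 0.0223·log₂(0.0223/0.0303) = -0.00986
  P(3)·log₂(P(3)/Q(3)) = 0.9678·log₂(0.9678/0.5445) = 0.80306

D_KL(P||Q) = -0.05370 - 0.00986 + 0.80306 = 0.73950 ≈ 0.7395 bits

D_KL(Q||P) = Σ Q(x) log₂(Q(x)/P(x))

Computing term by term:
  Q(1)·log₂(Q(1)/P(1)) = 0.4252·log₂(0.4252/0.0099) = 2.30653
  Q(2)·log₂(Q(2)/P(2)) = 0.0303·log₂(0.0303/0.0223) = 0.01340
  Q(3)·log₂(Q(3)/P(3)) = 0.5445·log₂(0.5445/0.9678) = -0.45181

D_KL(Q||P) = 2.30653 + 0.01340 - 0.45181 = 1.86812 ≈ 1.8681 bits

These are NOT equal (difference: 1.1286 bits). KL divergence is asymmetric: D_KL(P||Q) ≠ D_KL(Q||P) in general.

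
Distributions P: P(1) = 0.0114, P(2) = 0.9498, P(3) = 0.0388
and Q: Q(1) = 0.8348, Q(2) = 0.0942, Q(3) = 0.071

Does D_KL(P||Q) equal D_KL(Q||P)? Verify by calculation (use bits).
D_KL(P||Q) = 3.0620 bits, D_KL(Q||P) = 4.9189 bits. No — D_KL(P||Q) ≠ D_KL(Q||P) for this pair.

D_KL(P||Q) = Σ P(x) log₂(P(x)/Q(x))

Computing term by term:
  P(1)·log₂(P(1)/Q(1)) = 0.0114·log₂(0.0114/0.8348) = -0.07062
  P(2)·log₂(P(2)/Q(2)) = 0.9498·log₂(0.9498/0.0942) = 3.16647
  P(3)·log₂(P(3)/Q(3)) = 0.0388·log₂(0.0388/0.071) = -0.03382

D_KL(P||Q) = -0.07062 + 3.16647 - 0.03382 = 3.06203 ≈ 3.0620 bits

D_KL(Q||P) = Σ Q(x) log₂(Q(x)/P(x))

Computing term by term:
  Q(1)·log₂(Q(1)/P(1)) = 0.8348·log₂(0.8348/0.0114) = 5.17102
  Q(2)·log₂(Q(2)/P(2)) = 0.0942·log₂(0.0942/0.9498) = -0.31405
  Q(3)·log₂(Q(3)/P(3)) = 0.071·log₂(0.071/0.0388) = 0.06190

D_KL(Q||P) = 5.17102 - 0.31405 + 0.06190 = 4.91887 ≈ 4.9189 bits

These are NOT equal (difference: 1.8569 bits). KL divergence is asymmetric: D_KL(P||Q) ≠ D_KL(Q||P) in general.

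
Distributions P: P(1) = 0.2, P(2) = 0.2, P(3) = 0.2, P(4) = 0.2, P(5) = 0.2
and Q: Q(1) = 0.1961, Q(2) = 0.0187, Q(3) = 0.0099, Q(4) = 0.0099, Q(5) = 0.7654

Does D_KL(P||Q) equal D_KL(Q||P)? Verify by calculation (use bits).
D_KL(P||Q) = 2.0368 bits, D_KL(Q||P) = 1.3266 bits. No — D_KL(P||Q) ≠ D_KL(Q||P) for this pair.

D_KL(P||Q) = Σ P(x) log₂(P(x)/Q(x))

Computing term by term:
  P(1)·log₂(P(1)/Q(1)) = 0.2·log₂(0.2/0.1961) = 0.00568
  P(2)·log₂(P(2)/Q(2)) = 0.2·log₂(0.2/0.0187) = 0.68378
  P(3)·log₂(P(3)/Q(3)) = 0.2·log₂(0.2/0.0099) = 0.86729
  P(4)·log₂(P(4)/Q(4)) = 0.2·log₂(0.2/0.0099) = 0.86729
  P(5)·log₂(P(5)/Q(5)) = 0.2·log₂(0.2/0.7654) = -0.38724

D_KL(P||Q) = 0.00568 + 0.68378 + 0.86729 + 0.86729 - 0.38724 = 2.03680 ≈ 2.0368 bits

D_KL(Q||P) = Σ Q(x) log₂(Q(x)/P(x))

Computing term by term:
  Q(1)·log₂(Q(1)/P(1)) = 0.1961·log₂(0.1961/0.2) = -0.00557
  Q(2)·log₂(Q(2)/P(2)) = 0.0187·log₂(0.0187/0.2) = -0.06393
  Q(3)·log₂(Q(3)/P(3)) = 0.0099·log₂(0.0099/0.2) = -0.04293
  Q(4)·log₂(Q(4)/P(4)) = 0.0099·log₂(0.0099/0.2) = -0.04293
  Q(5)·log₂(Q(5)/P(5)) = 0.7654·log₂(0.7654/0.2) = 1.48198

D_KL(Q||P) = -0.00557 - 0.06393 - 0.04293 - 0.04293 + 1.48198 = 1.32662 ≈ 1.3266 bits

These are NOT equal (difference: 0.7102 bits). KL divergence is asymmetric: D_KL(P||Q) ≠ D_KL(Q||P) in general.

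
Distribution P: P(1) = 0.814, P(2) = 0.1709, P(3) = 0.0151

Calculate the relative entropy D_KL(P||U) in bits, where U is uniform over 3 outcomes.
0.8164 bits

U(i) = 1/3 for all i

D_KL(P||U) = Σ P(x) log₂(P(x) / (1/3))
           = Σ P(x) log₂(P(x)) + log₂(3)
           = log₂(3) - H(P)

H(P) = -Σ P(x) log₂(P(x)):
  -P(1)·log₂(P(1)) = -(0.814)·log₂(0.814) = 0.24168
  -P(2)·log₂(P(2)) = -(0.1709)·log₂(0.1709) = 0.43559
  -P(3)·log₂(P(3)) = -(0.0151)·log₂(0.0151) = 0.09134
H(P) = 0.24168 + 0.43559 + 0.09134 = 0.76861 bits

log₂(3) = 1.58496 bits

D_KL(P||U) = 1.58496 - 0.76861 = 0.81635 ≈ 0.8164 bits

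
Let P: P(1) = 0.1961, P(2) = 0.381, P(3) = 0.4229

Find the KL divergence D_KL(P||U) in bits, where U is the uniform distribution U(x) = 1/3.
0.0686 bits

U(i) = 1/3 for all i

D_KL(P||U) = Σ P(x) log₂(P(x) / (1/3))
           = Σ P(x) log₂(P(x)) + log₂(3)
           = log₂(3) - H(P)

H(P) = -Σ P(x) log₂(P(x)):
  -P(1)·log₂(P(1)) = -(0.1961)·log₂(0.1961) = 0.46090
  -P(2)·log₂(P(2)) = -(0.381)·log₂(0.381) = 0.53040
  -P(3)·log₂(P(3)) = -(0.4229)·log₂(0.4229) = 0.52508
H(P) = 0.46090 + 0.53040 + 0.52508 = 1.51638 bits

log₂(3) = 1.58496 bits

D_KL(P||U) = 1.58496 - 1.51638 = 0.06858 ≈ 0.0686 bits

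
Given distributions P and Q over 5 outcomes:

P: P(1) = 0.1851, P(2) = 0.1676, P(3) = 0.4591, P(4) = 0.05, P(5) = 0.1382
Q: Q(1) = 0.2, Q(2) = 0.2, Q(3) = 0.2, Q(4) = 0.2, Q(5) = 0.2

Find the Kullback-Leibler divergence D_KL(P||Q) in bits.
0.3133 bits

D_KL(P||Q) = Σ P(x) log₂(P(x)/Q(x))

Computing term by term:
  P(1)·log₂(P(1)/Q(1)) = 0.1851·log₂(0.1851/0.2) = -0.02067
  P(2)·log₂(P(2)/Q(2)) = 0.1676·log₂(0.1676/0.2) = -0.04273
  P(3)·log₂(P(3)/Q(3)) = 0.4591·log₂(0.4591/0.2) = 0.55037
  P(4)·log₂(P(4)/Q(4)) = 0.05·log₂(0.05/0.2) = -0.10000
  P(5)·log₂(P(5)/Q(5)) = 0.1382·log₂(0.1382/0.2) = -0.07369

D_KL(P||Q) = -0.02067 - 0.04273 + 0.55037 - 0.10000 - 0.07369 = 0.31328 ≈ 0.3133 bits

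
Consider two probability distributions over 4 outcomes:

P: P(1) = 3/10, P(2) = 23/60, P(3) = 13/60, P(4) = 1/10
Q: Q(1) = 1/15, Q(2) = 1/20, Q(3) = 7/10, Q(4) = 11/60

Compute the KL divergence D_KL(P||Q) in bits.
1.3234 bits

D_KL(P||Q) = Σ P(x) log₂(P(x)/Q(x))

Computing term by term:
  P(1)·log₂(P(1)/Q(1)) = (3/10)·log₂((3/10)/(1/15)) = 0.65098
  P(2)·log₂(P(2)/Q(2)) = (23/60)·log₂((23/60)/(1/20)) = 1.12646
  P(3)·log₂(P(3)/Q(3)) = (13/60)·log₂((13/60)/(7/10)) = -0.36657
  P(4)·log₂(P(4)/Q(4)) = (1/10)·log₂((1/10)/(11/60)) = -0.08745

D_KL(P||Q) = 0.65098 + 1.12646 - 0.36657 - 0.08745 = 1.32342 ≈ 1.3234 bits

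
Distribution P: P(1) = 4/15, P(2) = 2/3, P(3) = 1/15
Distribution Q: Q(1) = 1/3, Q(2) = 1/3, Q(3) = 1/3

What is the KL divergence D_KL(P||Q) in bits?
0.4260 bits

D_KL(P||Q) = Σ P(x) log₂(P(x)/Q(x))

Computing term by term:
  P(1)·log₂(P(1)/Q(1)) = (4/15)·log₂((4/15)/(1/3)) = -0.08585
  P(2)·log₂(P(2)/Q(2)) = (2/3)·log₂((2/3)/(1/3)) = 0.66667
  P(3)·log₂(P(3)/Q(3)) = (1/15)·log₂((1/15)/(1/3)) = -0.15480

D_KL(P||Q) = -0.08585 + 0.66667 - 0.15480 = 0.42602 ≈ 0.4260 bits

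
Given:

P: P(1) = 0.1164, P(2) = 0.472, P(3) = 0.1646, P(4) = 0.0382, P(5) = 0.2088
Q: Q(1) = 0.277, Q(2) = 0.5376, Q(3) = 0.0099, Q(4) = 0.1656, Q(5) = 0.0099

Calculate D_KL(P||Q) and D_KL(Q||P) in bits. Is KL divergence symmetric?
D_KL(P||Q) = 1.2709 bits, D_KL(Q||P) = 0.7141 bits. No, KL divergence is not symmetric.

D_KL(P||Q) = Σ P(x) log₂(P(x)/Q(x))

Computing term by term:
  P(1)·log₂(P(1)/Q(1)) = 0.1164·log₂(0.1164/0.277) = -0.14559
  P(2)·log₂(P(2)/Q(2)) = 0.472·log₂(0.472/0.5376) = -0.08862
  P(3)·log₂(P(3)/Q(3)) = 0.1646·log₂(0.1646/0.0099) = 0.66752
  P(4)·log₂(P(4)/Q(4)) = 0.0382·log₂(0.0382/0.1656) = -0.08083
  P(5)·log₂(P(5)/Q(5)) = 0.2088·log₂(0.2088/0.0099) = 0.91842

D_KL(P||Q) = -0.14559 - 0.08862 + 0.66752 - 0.08083 + 0.91842 = 1.27090 ≈ 1.2709 bits

D_KL(Q||P) = Σ Q(x) log₂(Q(x)/P(x))

Computing term by term:
  Q(1)·log₂(Q(1)/P(1)) = 0.277·log₂(0.277/0.1164) = 0.34647
  Q(2)·log₂(Q(2)/P(2)) = 0.5376·log₂(0.5376/0.472) = 0.10093
  Q(3)·log₂(Q(3)/P(3)) = 0.0099·log₂(0.0099/0.1646) = -0.04015
  Q(4)·log₂(Q(4)/P(4)) = 0.1656·log₂(0.1656/0.0382) = 0.35042
  Q(5)·log₂(Q(5)/P(5)) = 0.0099·log₂(0.0099/0.2088) = -0.04355

D_KL(Q||P) = 0.34647 + 0.10093 - 0.04015 + 0.35042 - 0.04355 = 0.71412 ≈ 0.7141 bits

These are NOT equal (difference: 0.5568 bits). KL divergence is asymmetric: D_KL(P||Q) ≠ D_KL(Q||P) in general.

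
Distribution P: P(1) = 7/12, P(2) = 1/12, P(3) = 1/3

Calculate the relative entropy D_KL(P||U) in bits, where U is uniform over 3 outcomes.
0.3043 bits

U(i) = 1/3 for all i

D_KL(P||U) = Σ P(x) log₂(P(x) / (1/3))
           = Σ P(x) log₂(P(x)) + log₂(3)
           = log₂(3) - H(P)

H(P) = -Σ P(x) log₂(P(x)):
  -P(1)·log₂(P(1)) = -(7/12)·log₂(7/12) = 0.45360
  -P(2)·log₂(P(2)) = -(1/12)·log₂(1/12) = 0.29875
  -P(3)·log₂(P(3)) = -(1/3)·log₂(1/3) = 0.52832
H(P) = 0.45360 + 0.29875 + 0.52832 = 1.28067 bits

log₂(3) = 1.58496 bits

D_KL(P||U) = 1.58496 - 1.28067 = 0.30429 ≈ 0.3043 bits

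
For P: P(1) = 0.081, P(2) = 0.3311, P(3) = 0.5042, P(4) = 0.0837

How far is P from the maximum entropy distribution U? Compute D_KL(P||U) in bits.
0.3807 bits

U(i) = 1/4 for all i

D_KL(P||U) = Σ P(x) log₂(P(x) / (1/4))
           = Σ P(x) log₂(P(x)) + log₂(4)
           = log₂(4) - H(P)

H(P) = -Σ P(x) log₂(P(x)):
  -P(1)·log₂(P(1)) = -(0.081)·log₂(0.081) = 0.29370
  -P(2)·log₂(P(2)) = -(0.3311)·log₂(0.3311) = 0.52799
  -P(3)·log₂(P(3)) = -(0.5042)·log₂(0.5042) = 0.49812
  -P(4)·log₂(P(4)) = -(0.0837)·log₂(0.0837) = 0.29953
H(P) = 0.29370 + 0.52799 + 0.49812 + 0.29953 = 1.61934 bits

log₂(4) = 2.00000 bits

D_KL(P||U) = 2.00000 - 1.61934 = 0.38066 ≈ 0.3807 bits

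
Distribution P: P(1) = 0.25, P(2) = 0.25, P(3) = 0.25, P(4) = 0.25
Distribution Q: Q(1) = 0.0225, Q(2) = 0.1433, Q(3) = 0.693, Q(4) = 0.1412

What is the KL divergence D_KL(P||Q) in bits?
0.9075 bits

D_KL(P||Q) = Σ P(x) log₂(P(x)/Q(x))

Computing term by term:
  P(1)·log₂(P(1)/Q(1)) = 0.25·log₂(0.25/0.0225) = 0.86848
  P(2)·log₂(P(2)/Q(2)) = 0.25·log₂(0.25/0.1433) = 0.20072
  P(3)·log₂(P(3)/Q(3)) = 0.25·log₂(0.25/0.693) = -0.36773
  P(4)·log₂(P(4)/Q(4)) = 0.25·log₂(0.25/0.1412) = 0.20605

D_KL(P||Q) = 0.86848 + 0.20072 - 0.36773 + 0.20605 = 0.90752 ≈ 0.9075 bits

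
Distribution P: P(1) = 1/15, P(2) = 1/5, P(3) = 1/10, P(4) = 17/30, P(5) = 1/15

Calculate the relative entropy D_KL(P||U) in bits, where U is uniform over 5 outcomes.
0.5401 bits

U(i) = 1/5 for all i

D_KL(P||U) = Σ P(x) log₂(P(x) / (1/5))
           = Σ P(x) log₂(P(x)) + log₂(5)
           = log₂(5) - H(P)

H(P) = -Σ P(x) log₂(P(x)):
  -P(1)·log₂(P(1)) = -(1/15)·log₂(1/15) = 0.26046
  -P(2)·log₂(P(2)) = -(1/5)·log₂(1/5) = 0.46439
  -P(3)·log₂(P(3)) = -(1/10)·log₂(1/10) = 0.33219
  -P(4)·log₂(P(4)) = -(17/30)·log₂(17/30) = 0.46434
  -P(5)·log₂(P(5)) = -(1/15)·log₂(1/15) = 0.26046
H(P) = 0.26046 + 0.46439 + 0.33219 + 0.46434 + 0.26046 = 1.78184 bits

log₂(5) = 2.32193 bits

D_KL(P||U) = 2.32193 - 1.78184 = 0.54009 ≈ 0.5401 bits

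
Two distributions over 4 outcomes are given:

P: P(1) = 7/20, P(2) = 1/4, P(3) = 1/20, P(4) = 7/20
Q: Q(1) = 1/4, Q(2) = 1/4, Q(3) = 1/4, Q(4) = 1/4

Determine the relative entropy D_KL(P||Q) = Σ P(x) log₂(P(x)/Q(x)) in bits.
0.2237 bits

D_KL(P||Q) = Σ P(x) log₂(P(x)/Q(x))

Computing term by term:
  P(1)·log₂(P(1)/Q(1)) = (7/20)·log₂((7/20)/(1/4)) = 0.16990
  P(2)·log₂(P(2)/Q(2)) = (1/4)·log₂((1/4)/(1/4)) = 0.00000
  P(3)·log₂(P(3)/Q(3)) = (1/20)·log₂((1/20)/(1/4)) = -0.11610
  P(4)·log₂(P(4)/Q(4)) = (7/20)·log₂((7/20)/(1/4)) = 0.16990

D_KL(P||Q) = 0.16990 + 0.00000 - 0.11610 + 0.16990 = 0.22370 ≈ 0.2237 bits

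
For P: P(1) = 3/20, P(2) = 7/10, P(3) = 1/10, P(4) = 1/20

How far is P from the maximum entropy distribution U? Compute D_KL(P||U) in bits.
0.6810 bits

U(i) = 1/4 for all i

D_KL(P||U) = Σ P(x) log₂(P(x) / (1/4))
           = Σ P(x) log₂(P(x)) + log₂(4)
           = log₂(4) - H(P)

H(P) = -Σ P(x) log₂(P(x)):
  -P(1)·log₂(P(1)) = -(3/20)·log₂(3/20) = 0.41054
  -P(2)·log₂(P(2)) = -(7/10)·log₂(7/10) = 0.36020
  -P(3)·log₂(P(3)) = -(1/10)·log₂(1/10) = 0.33219
  -P(4)·log₂(P(4)) = -(1/20)·log₂(1/20) = 0.21610
H(P) = 0.41054 + 0.36020 + 0.33219 + 0.21610 = 1.31903 bits

log₂(4) = 2.00000 bits

D_KL(P||U) = 2.00000 - 1.31903 = 0.68097 ≈ 0.6810 bits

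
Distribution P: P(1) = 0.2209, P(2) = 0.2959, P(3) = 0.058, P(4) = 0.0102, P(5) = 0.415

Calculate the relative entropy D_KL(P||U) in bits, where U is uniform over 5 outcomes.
0.4886 bits

U(i) = 1/5 for all i

D_KL(P||U) = Σ P(x) log₂(P(x) / (1/5))
           = Σ P(x) log₂(P(x)) + log₂(5)
           = log₂(5) - H(P)

H(P) = -Σ P(x) log₂(P(x)):
  -P(1)·log₂(P(1)) = -(0.2209)·log₂(0.2209) = 0.48124
  -P(2)·log₂(P(2)) = -(0.2959)·log₂(0.2959) = 0.51984
  -P(3)·log₂(P(3)) = -(0.058)·log₂(0.058) = 0.23825
  -P(4)·log₂(P(4)) = -(0.0102)·log₂(0.0102) = 0.06748
  -P(5)·log₂(P(5)) = -(0.415)·log₂(0.415) = 0.52656
H(P) = 0.48124 + 0.51984 + 0.23825 + 0.06748 + 0.52656 = 1.83337 bits

log₂(5) = 2.32193 bits

D_KL(P||U) = 2.32193 - 1.83337 = 0.48856 ≈ 0.4886 bits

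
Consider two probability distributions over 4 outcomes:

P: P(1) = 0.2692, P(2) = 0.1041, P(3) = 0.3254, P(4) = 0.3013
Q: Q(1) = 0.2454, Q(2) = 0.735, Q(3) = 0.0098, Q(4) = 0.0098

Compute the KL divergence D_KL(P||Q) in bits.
2.8759 bits

D_KL(P||Q) = Σ P(x) log₂(P(x)/Q(x))

Computing term by term:
  P(1)·log₂(P(1)/Q(1)) = 0.2692·log₂(0.2692/0.2454) = 0.03595
  P(2)·log₂(P(2)/Q(2)) = 0.1041·log₂(0.1041/0.735) = -0.29354
  P(3)·log₂(P(3)/Q(3)) = 0.3254·log₂(0.3254/0.0098) = 1.64434
  P(4)·log₂(P(4)/Q(4)) = 0.3013·log₂(0.3013/0.0098) = 1.48911

D_KL(P||Q) = 0.03595 - 0.29354 + 1.64434 + 1.48911 = 2.87586 ≈ 2.8759 bits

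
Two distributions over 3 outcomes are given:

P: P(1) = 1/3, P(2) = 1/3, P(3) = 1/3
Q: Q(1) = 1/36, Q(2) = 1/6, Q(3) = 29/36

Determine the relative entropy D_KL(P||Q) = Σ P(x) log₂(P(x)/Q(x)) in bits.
1.1040 bits

D_KL(P||Q) = Σ P(x) log₂(P(x)/Q(x))

Computing term by term:
  P(1)·log₂(P(1)/Q(1)) = (1/3)·log₂((1/3)/(1/36)) = 1.19499
  P(2)·log₂(P(2)/Q(2)) = (1/3)·log₂((1/3)/(1/6)) = 0.33333
  P(3)·log₂(P(3)/Q(3)) = (1/3)·log₂((1/3)/(29/36)) = -0.42434

D_KL(P||Q) = 1.19499 + 0.33333 - 0.42434 = 1.10398 ≈ 1.1040 bits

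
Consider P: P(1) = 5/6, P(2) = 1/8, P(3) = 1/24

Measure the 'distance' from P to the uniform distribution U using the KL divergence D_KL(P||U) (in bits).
0.7997 bits

U(i) = 1/3 for all i

D_KL(P||U) = Σ P(x) log₂(P(x) / (1/3))
           = Σ P(x) log₂(P(x)) + log₂(3)
           = log₂(3) - H(P)

H(P) = -Σ P(x) log₂(P(x)):
  -P(1)·log₂(P(1)) = -(5/6)·log₂(5/6) = 0.21920
  -P(2)·log₂(P(2)) = -(1/8)·log₂(1/8) = 0.37500
  -P(3)·log₂(P(3)) = -(1/24)·log₂(1/24) = 0.19104
H(P) = 0.21920 + 0.37500 + 0.19104 = 0.78524 bits

log₂(3) = 1.58496 bits

D_KL(P||U) = 1.58496 - 0.78524 = 0.79972 ≈ 0.7997 bits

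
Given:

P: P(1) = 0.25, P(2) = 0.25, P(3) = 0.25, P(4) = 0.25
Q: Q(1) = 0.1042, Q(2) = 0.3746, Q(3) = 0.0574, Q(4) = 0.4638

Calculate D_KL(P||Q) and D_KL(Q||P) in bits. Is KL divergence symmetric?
D_KL(P||Q) = 0.4776 bits, D_KL(Q||P) = 0.3787 bits. No, KL divergence is not symmetric.

D_KL(P||Q) = Σ P(x) log₂(P(x)/Q(x))

Computing term by term:
  P(1)·log₂(P(1)/Q(1)) = 0.25·log₂(0.25/0.1042) = 0.31564
  P(2)·log₂(P(2)/Q(2)) = 0.25·log₂(0.25/0.3746) = -0.14586
  P(3)·log₂(P(3)/Q(3)) = 0.25·log₂(0.25/0.0574) = 0.53070
  P(4)·log₂(P(4)/Q(4)) = 0.25·log₂(0.25/0.4638) = -0.22289

D_KL(P||Q) = 0.31564 - 0.14586 + 0.53070 - 0.22289 = 0.47759 ≈ 0.4776 bits

D_KL(Q||P) = Σ Q(x) log₂(Q(x)/P(x))

Computing term by term:
  Q(1)·log₂(Q(1)/P(1)) = 0.1042·log₂(0.1042/0.25) = -0.13156
  Q(2)·log₂(Q(2)/P(2)) = 0.3746·log₂(0.3746/0.25) = 0.21855
  Q(3)·log₂(Q(3)/P(3)) = 0.0574·log₂(0.0574/0.25) = -0.12185
  Q(4)·log₂(Q(4)/P(4)) = 0.4638·log₂(0.4638/0.25) = 0.41351

D_KL(Q||P) = -0.13156 + 0.21855 - 0.12185 + 0.41351 = 0.37865 ≈ 0.3787 bits

These are NOT equal (difference: 0.0989 bits). KL divergence is asymmetric: D_KL(P||Q) ≠ D_KL(Q||P) in general.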